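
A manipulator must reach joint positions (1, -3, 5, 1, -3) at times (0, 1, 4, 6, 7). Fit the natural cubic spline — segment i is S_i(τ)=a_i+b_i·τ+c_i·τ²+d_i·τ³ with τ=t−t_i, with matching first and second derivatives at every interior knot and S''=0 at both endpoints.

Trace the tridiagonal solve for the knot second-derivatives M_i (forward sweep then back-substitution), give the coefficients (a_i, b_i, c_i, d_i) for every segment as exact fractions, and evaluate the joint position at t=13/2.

Δ: Δ0=-4, Δ1=8/3, Δ2=-2, Δ3=-4
row 1: diag=8, rhs=40; c'=3/8, d'=5
row 2: denom=10−3·3/8=71/8; d'=(-28−3·5)/(71/8)=-344/71
row 3: denom=6−2·16/71=394/71; d'=(-12−2·-344/71)/(394/71)=-82/197
back: M3=-82/197
back: M2=-344/71−16/71·-82/197=-936/197
back: M1=5−3/8·-936/197=1336/197
M: M0=0, M1=1336/197, M2=-936/197, M3=-82/197, M4=0
seg 0: a=1, c=M0/2=0, d=(M1−M0)/(6·1)=668/591, b=Δ0−h0·(2M0+M1)/6=-3032/591
seg 1: a=-3, c=M1/2=668/197, d=(M2−M1)/(6·3)=-1136/1773, b=Δ1−h1·(2M1+M2)/6=-1028/591
seg 2: a=5, c=M2/2=-468/197, d=(M3−M2)/(6·2)=427/1182, b=Δ2−h2·(2M2+M3)/6=772/591
seg 3: a=1, c=M3/2=-41/197, d=(M4−M3)/(6·1)=41/591, b=Δ3−h3·(2M3+M4)/6=-2282/591
t_q=13/2 → seg 3, τ=1/2; S=1+-2282/591·τ+-41/197·τ²+41/591·τ³=-1535/1576

  seg 0: a=1 b=-3032/591 c=0 d=668/591
  seg 1: a=-3 b=-1028/591 c=668/197 d=-1136/1773
  seg 2: a=5 b=772/591 c=-468/197 d=427/1182
  seg 3: a=1 b=-2282/591 c=-41/197 d=41/591
S(13/2) = -1535/1576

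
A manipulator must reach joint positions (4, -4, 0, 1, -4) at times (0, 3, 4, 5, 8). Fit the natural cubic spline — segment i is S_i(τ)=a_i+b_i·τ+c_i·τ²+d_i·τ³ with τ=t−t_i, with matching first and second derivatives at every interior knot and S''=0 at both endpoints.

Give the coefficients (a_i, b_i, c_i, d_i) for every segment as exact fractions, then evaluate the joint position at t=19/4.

  seg 0: a=4 b=-331/60 c=0 d=19/60
  seg 1: a=-4 b=91/30 c=57/20 d=-113/60
  seg 2: a=0 b=37/12 c=-14/5 d=43/60
  seg 3: a=1 b=-11/30 c=-13/20 d=13/180
S(19/4) = 1331/1280

Δ: Δ0=-8/3, Δ1=4, Δ2=1, Δ3=-5/3
row 1: diag=8, rhs=40; c'=1/8, d'=5
row 2: denom=4−1·1/8=31/8; d'=(-18−1·5)/(31/8)=-184/31
row 3: denom=8−1·8/31=240/31; d'=(-16−1·-184/31)/(240/31)=-13/10
back: M3=-13/10
back: M2=-184/31−8/31·-13/10=-28/5
back: M1=5−1/8·-28/5=57/10
M: M0=0, M1=57/10, M2=-28/5, M3=-13/10, M4=0
seg 0: a=4, c=M0/2=0, d=(M1−M0)/(6·3)=19/60, b=Δ0−h0·(2M0+M1)/6=-331/60
seg 1: a=-4, c=M1/2=57/20, d=(M2−M1)/(6·1)=-113/60, b=Δ1−h1·(2M1+M2)/6=91/30
seg 2: a=0, c=M2/2=-14/5, d=(M3−M2)/(6·1)=43/60, b=Δ2−h2·(2M2+M3)/6=37/12
seg 3: a=1, c=M3/2=-13/20, d=(M4−M3)/(6·3)=13/180, b=Δ3−h3·(2M3+M4)/6=-11/30
t_q=19/4 → seg 2, τ=3/4; S=0+37/12·τ+-14/5·τ²+43/60·τ³=1331/1280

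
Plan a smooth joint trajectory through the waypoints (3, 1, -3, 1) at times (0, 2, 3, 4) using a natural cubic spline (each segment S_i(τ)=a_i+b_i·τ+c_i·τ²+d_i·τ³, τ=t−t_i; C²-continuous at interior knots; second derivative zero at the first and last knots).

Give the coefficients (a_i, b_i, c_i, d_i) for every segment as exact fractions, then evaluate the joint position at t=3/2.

Δ: Δ0=-1, Δ1=-4, Δ2=4
row 1: diag=6, rhs=-18; c'=1/6, d'=-3
row 2: denom=4−1·1/6=23/6; d'=(48−1·-3)/(23/6)=306/23
back: M2=306/23
back: M1=-3−1/6·306/23=-120/23
M: M0=0, M1=-120/23, M2=306/23, M3=0
seg 0: a=3, c=M0/2=0, d=(M1−M0)/(6·2)=-10/23, b=Δ0−h0·(2M0+M1)/6=17/23
seg 1: a=1, c=M1/2=-60/23, d=(M2−M1)/(6·1)=71/23, b=Δ1−h1·(2M1+M2)/6=-103/23
seg 2: a=-3, c=M2/2=153/23, d=(M3−M2)/(6·1)=-51/23, b=Δ2−h2·(2M2+M3)/6=-10/23
t_q=3/2 → seg 0, τ=3/2; S=3+17/23·τ+0·τ²+-10/23·τ³=243/92

  seg 0: a=3 b=17/23 c=0 d=-10/23
  seg 1: a=1 b=-103/23 c=-60/23 d=71/23
  seg 2: a=-3 b=-10/23 c=153/23 d=-51/23
S(3/2) = 243/92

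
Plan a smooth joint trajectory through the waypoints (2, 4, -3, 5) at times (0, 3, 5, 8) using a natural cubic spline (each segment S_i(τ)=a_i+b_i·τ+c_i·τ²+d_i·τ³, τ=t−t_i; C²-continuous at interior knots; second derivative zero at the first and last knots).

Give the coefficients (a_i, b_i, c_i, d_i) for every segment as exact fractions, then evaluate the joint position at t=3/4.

  seg 0: a=2 b=113/48 c=0 d=-3/16
  seg 1: a=4 b=-65/24 c=-27/16 d=31/48
  seg 2: a=-3 b=-41/24 c=35/16 d=-35/144
S(3/4) = 3775/1024

Δ: Δ0=2/3, Δ1=-7/2, Δ2=8/3
row 1: diag=10, rhs=-25; c'=1/5, d'=-5/2
row 2: denom=10−2·1/5=48/5; d'=(37−2·-5/2)/(48/5)=35/8
back: M2=35/8
back: M1=-5/2−1/5·35/8=-27/8
M: M0=0, M1=-27/8, M2=35/8, M3=0
seg 0: a=2, c=M0/2=0, d=(M1−M0)/(6·3)=-3/16, b=Δ0−h0·(2M0+M1)/6=113/48
seg 1: a=4, c=M1/2=-27/16, d=(M2−M1)/(6·2)=31/48, b=Δ1−h1·(2M1+M2)/6=-65/24
seg 2: a=-3, c=M2/2=35/16, d=(M3−M2)/(6·3)=-35/144, b=Δ2−h2·(2M2+M3)/6=-41/24
t_q=3/4 → seg 0, τ=3/4; S=2+113/48·τ+0·τ²+-3/16·τ³=3775/1024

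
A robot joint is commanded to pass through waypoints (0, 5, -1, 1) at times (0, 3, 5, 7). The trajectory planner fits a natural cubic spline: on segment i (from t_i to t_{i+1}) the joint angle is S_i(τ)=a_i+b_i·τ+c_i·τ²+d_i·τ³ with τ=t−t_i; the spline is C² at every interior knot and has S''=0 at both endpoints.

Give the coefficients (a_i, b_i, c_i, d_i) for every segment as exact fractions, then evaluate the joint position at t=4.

Δ: Δ0=5/3, Δ1=-3, Δ2=1
row 1: diag=10, rhs=-28; c'=1/5, d'=-14/5
row 2: denom=8−2·1/5=38/5; d'=(24−2·-14/5)/(38/5)=74/19
back: M2=74/19
back: M1=-14/5−1/5·74/19=-68/19
M: M0=0, M1=-68/19, M2=74/19, M3=0
seg 0: a=0, c=M0/2=0, d=(M1−M0)/(6·3)=-34/171, b=Δ0−h0·(2M0+M1)/6=197/57
seg 1: a=5, c=M1/2=-34/19, d=(M2−M1)/(6·2)=71/114, b=Δ1−h1·(2M1+M2)/6=-109/57
seg 2: a=-1, c=M2/2=37/19, d=(M3−M2)/(6·2)=-37/114, b=Δ2−h2·(2M2+M3)/6=-91/57
t_q=4 → seg 1, τ=1; S=5+-109/57·τ+-34/19·τ²+71/114·τ³=73/38

  seg 0: a=0 b=197/57 c=0 d=-34/171
  seg 1: a=5 b=-109/57 c=-34/19 d=71/114
  seg 2: a=-1 b=-91/57 c=37/19 d=-37/114
S(4) = 73/38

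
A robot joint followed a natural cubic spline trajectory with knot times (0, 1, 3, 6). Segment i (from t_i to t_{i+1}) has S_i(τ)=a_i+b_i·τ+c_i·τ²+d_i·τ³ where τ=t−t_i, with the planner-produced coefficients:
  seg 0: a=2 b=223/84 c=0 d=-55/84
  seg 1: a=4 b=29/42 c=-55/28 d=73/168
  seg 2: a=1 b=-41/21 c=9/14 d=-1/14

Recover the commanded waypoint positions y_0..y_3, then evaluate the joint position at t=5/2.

y_0=2 y_1=4 y_2=1 y_3=-1
S(5/2) = 933/448

y_0 = S_0(0) = a_0 = 2
y_1 = S_1(0) = a_1 = 4
y_2 = S_2(0) = a_2 = 1
y_3 = S_2(3) = -1
t_q=5/2 is in segment 1 (τ=3/2); S_1(τ)=933/448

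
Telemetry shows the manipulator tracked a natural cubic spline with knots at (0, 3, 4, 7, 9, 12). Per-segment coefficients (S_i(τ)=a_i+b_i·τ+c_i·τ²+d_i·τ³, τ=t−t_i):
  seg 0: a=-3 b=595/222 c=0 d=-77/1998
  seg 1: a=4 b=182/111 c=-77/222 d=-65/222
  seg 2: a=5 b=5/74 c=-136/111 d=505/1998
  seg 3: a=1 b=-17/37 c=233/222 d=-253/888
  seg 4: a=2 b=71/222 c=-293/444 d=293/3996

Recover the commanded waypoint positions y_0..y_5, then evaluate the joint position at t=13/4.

y_0=-3 y_1=4 y_2=5 y_3=1 y_4=2 y_5=-1
S(13/4) = 20761/4736

y_0 = S_0(0) = a_0 = -3
y_1 = S_1(0) = a_1 = 4
y_2 = S_2(0) = a_2 = 5
y_3 = S_3(0) = a_3 = 1
y_4 = S_4(0) = a_4 = 2
y_5 = S_4(3) = -1
t_q=13/4 is in segment 1 (τ=1/4); S_1(τ)=20761/4736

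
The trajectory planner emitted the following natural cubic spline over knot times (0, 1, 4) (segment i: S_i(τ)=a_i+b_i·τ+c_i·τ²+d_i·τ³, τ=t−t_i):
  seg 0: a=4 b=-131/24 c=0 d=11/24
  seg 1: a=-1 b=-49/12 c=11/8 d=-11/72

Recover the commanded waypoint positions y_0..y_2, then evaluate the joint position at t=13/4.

y_0=4 y_1=-1 y_2=-5
S(13/4) = -2543/512

y_0 = S_0(0) = a_0 = 4
y_1 = S_1(0) = a_1 = -1
y_2 = S_1(3) = -5
t_q=13/4 is in segment 1 (τ=9/4); S_1(τ)=-2543/512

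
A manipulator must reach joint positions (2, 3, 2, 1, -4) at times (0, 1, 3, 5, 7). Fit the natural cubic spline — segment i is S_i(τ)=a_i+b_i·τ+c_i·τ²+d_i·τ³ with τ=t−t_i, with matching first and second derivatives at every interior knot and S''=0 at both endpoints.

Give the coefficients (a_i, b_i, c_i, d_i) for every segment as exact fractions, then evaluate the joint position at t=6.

Δ: Δ0=1, Δ1=-1/2, Δ2=-1/2, Δ3=-5/2
row 1: diag=6, rhs=-9; c'=1/3, d'=-3/2
row 2: denom=8−2·1/3=22/3; d'=(0−2·-3/2)/(22/3)=9/22
row 3: denom=8−2·3/11=82/11; d'=(-12−2·9/22)/(82/11)=-141/82
back: M3=-141/82
back: M2=9/22−3/11·-141/82=36/41
back: M1=-3/2−1/3·36/41=-147/82
M: M0=0, M1=-147/82, M2=36/41, M3=-141/82, M4=0
seg 0: a=2, c=M0/2=0, d=(M1−M0)/(6·1)=-49/164, b=Δ0−h0·(2M0+M1)/6=213/164
seg 1: a=3, c=M1/2=-147/164, d=(M2−M1)/(6·2)=73/328, b=Δ1−h1·(2M1+M2)/6=33/82
seg 2: a=2, c=M2/2=18/41, d=(M3−M2)/(6·2)=-71/328, b=Δ2−h2·(2M2+M3)/6=-21/41
seg 3: a=1, c=M3/2=-141/164, d=(M4−M3)/(6·2)=47/328, b=Δ3−h3·(2M3+M4)/6=-111/82
t_q=6 → seg 3, τ=1; S=1+-111/82·τ+-141/164·τ²+47/328·τ³=-351/328

  seg 0: a=2 b=213/164 c=0 d=-49/164
  seg 1: a=3 b=33/82 c=-147/164 d=73/328
  seg 2: a=2 b=-21/41 c=18/41 d=-71/328
  seg 3: a=1 b=-111/82 c=-141/164 d=47/328
S(6) = -351/328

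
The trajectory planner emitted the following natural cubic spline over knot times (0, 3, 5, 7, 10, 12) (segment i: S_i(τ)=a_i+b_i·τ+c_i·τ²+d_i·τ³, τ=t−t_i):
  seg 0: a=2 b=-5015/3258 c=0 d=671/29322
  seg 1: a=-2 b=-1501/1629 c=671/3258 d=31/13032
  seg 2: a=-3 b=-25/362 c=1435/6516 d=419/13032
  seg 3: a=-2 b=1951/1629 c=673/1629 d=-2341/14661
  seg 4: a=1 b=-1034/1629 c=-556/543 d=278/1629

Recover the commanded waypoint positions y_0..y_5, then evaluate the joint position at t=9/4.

y_0=2 y_1=-2 y_2=-3 y_3=-2 y_4=1 y_5=-3
S(9/4) = -27865/23168

y_0 = S_0(0) = a_0 = 2
y_1 = S_1(0) = a_1 = -2
y_2 = S_2(0) = a_2 = -3
y_3 = S_3(0) = a_3 = -2
y_4 = S_4(0) = a_4 = 1
y_5 = S_4(2) = -3
t_q=9/4 is in segment 0 (τ=9/4); S_0(τ)=-27865/23168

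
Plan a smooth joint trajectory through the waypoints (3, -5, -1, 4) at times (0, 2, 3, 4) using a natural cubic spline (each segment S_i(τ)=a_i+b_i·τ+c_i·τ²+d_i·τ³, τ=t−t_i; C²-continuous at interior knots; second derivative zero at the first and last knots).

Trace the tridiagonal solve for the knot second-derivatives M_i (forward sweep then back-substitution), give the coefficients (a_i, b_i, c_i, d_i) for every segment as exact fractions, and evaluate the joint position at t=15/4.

  seg 0: a=3 b=-154/23 c=0 d=31/46
  seg 1: a=-5 b=32/23 c=93/23 d=-33/23
  seg 2: a=-1 b=119/23 c=-6/23 d=2/23
S(15/4) = 2039/736

Δ: Δ0=-4, Δ1=4, Δ2=5
row 1: diag=6, rhs=48; c'=1/6, d'=8
row 2: denom=4−1·1/6=23/6; d'=(6−1·8)/(23/6)=-12/23
back: M2=-12/23
back: M1=8−1/6·-12/23=186/23
M: M0=0, M1=186/23, M2=-12/23, M3=0
seg 0: a=3, c=M0/2=0, d=(M1−M0)/(6·2)=31/46, b=Δ0−h0·(2M0+M1)/6=-154/23
seg 1: a=-5, c=M1/2=93/23, d=(M2−M1)/(6·1)=-33/23, b=Δ1−h1·(2M1+M2)/6=32/23
seg 2: a=-1, c=M2/2=-6/23, d=(M3−M2)/(6·1)=2/23, b=Δ2−h2·(2M2+M3)/6=119/23
t_q=15/4 → seg 2, τ=3/4; S=-1+119/23·τ+-6/23·τ²+2/23·τ³=2039/736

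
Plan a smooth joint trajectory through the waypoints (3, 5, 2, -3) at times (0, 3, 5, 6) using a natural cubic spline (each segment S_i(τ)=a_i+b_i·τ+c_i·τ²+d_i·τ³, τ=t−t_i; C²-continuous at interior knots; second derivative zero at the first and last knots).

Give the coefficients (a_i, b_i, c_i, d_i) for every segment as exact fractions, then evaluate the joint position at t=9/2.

  seg 0: a=3 b=83/84 c=0 d=-1/28
  seg 1: a=5 b=1/42 c=-9/28 d=-37/168
  seg 2: a=2 b=-82/21 c=-23/14 d=23/42
S(9/2) = 1599/448

Δ: Δ0=2/3, Δ1=-3/2, Δ2=-5
row 1: diag=10, rhs=-13; c'=1/5, d'=-13/10
row 2: denom=6−2·1/5=28/5; d'=(-21−2·-13/10)/(28/5)=-23/7
back: M2=-23/7
back: M1=-13/10−1/5·-23/7=-9/14
M: M0=0, M1=-9/14, M2=-23/7, M3=0
seg 0: a=3, c=M0/2=0, d=(M1−M0)/(6·3)=-1/28, b=Δ0−h0·(2M0+M1)/6=83/84
seg 1: a=5, c=M1/2=-9/28, d=(M2−M1)/(6·2)=-37/168, b=Δ1−h1·(2M1+M2)/6=1/42
seg 2: a=2, c=M2/2=-23/14, d=(M3−M2)/(6·1)=23/42, b=Δ2−h2·(2M2+M3)/6=-82/21
t_q=9/2 → seg 1, τ=3/2; S=5+1/42·τ+-9/28·τ²+-37/168·τ³=1599/448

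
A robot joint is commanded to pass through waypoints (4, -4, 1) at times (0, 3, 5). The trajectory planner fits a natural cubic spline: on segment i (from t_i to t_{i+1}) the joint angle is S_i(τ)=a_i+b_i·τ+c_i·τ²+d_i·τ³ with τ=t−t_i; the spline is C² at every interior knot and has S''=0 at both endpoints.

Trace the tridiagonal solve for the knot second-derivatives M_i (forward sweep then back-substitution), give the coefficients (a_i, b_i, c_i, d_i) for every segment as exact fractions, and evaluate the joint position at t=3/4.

Δ: Δ0=-8/3, Δ1=5/2
row 1: diag=10, rhs=31; c'=1/5, d'=31/10
back: M1=31/10
M: M0=0, M1=31/10, M2=0
seg 0: a=4, c=M0/2=0, d=(M1−M0)/(6·3)=31/180, b=Δ0−h0·(2M0+M1)/6=-253/60
seg 1: a=-4, c=M1/2=31/20, d=(M2−M1)/(6·2)=-31/120, b=Δ1−h1·(2M1+M2)/6=13/30
t_q=3/4 → seg 0, τ=3/4; S=4+-253/60·τ+0·τ²+31/180·τ³=233/256

  seg 0: a=4 b=-253/60 c=0 d=31/180
  seg 1: a=-4 b=13/30 c=31/20 d=-31/120
S(3/4) = 233/256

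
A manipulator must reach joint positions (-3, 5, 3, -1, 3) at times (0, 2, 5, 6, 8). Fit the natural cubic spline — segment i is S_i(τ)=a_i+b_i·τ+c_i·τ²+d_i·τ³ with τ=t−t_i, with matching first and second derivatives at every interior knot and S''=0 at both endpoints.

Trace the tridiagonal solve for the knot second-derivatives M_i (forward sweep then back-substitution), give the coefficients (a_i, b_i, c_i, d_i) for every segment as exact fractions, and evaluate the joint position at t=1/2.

  seg 0: a=-3 b=365/78 c=0 d=-53/312
  seg 1: a=5 b=103/39 c=-53/52 d=-1/36
  seg 2: a=3 b=-659/156 c=-33/26 d=233/156
  seg 3: a=-1 b=-89/39 c=167/52 d=-167/312
S(1/2) = -567/832

Δ: Δ0=4, Δ1=-2/3, Δ2=-4, Δ3=2
row 1: diag=10, rhs=-28; c'=3/10, d'=-14/5
row 2: denom=8−3·3/10=71/10; d'=(-20−3·-14/5)/(71/10)=-116/71
row 3: denom=6−1·10/71=416/71; d'=(36−1·-116/71)/(416/71)=167/26
back: M3=167/26
back: M2=-116/71−10/71·167/26=-33/13
back: M1=-14/5−3/10·-33/13=-53/26
M: M0=0, M1=-53/26, M2=-33/13, M3=167/26, M4=0
seg 0: a=-3, c=M0/2=0, d=(M1−M0)/(6·2)=-53/312, b=Δ0−h0·(2M0+M1)/6=365/78
seg 1: a=5, c=M1/2=-53/52, d=(M2−M1)/(6·3)=-1/36, b=Δ1−h1·(2M1+M2)/6=103/39
seg 2: a=3, c=M2/2=-33/26, d=(M3−M2)/(6·1)=233/156, b=Δ2−h2·(2M2+M3)/6=-659/156
seg 3: a=-1, c=M3/2=167/52, d=(M4−M3)/(6·2)=-167/312, b=Δ3−h3·(2M3+M4)/6=-89/39
t_q=1/2 → seg 0, τ=1/2; S=-3+365/78·τ+0·τ²+-53/312·τ³=-567/832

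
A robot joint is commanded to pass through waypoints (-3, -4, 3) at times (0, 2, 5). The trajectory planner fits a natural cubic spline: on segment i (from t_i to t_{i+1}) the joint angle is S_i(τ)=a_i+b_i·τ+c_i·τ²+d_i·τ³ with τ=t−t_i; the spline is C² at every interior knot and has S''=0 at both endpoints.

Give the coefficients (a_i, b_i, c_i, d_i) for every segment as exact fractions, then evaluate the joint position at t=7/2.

  seg 0: a=-3 b=-16/15 c=0 d=17/120
  seg 1: a=-4 b=19/30 c=17/20 d=-17/180
S(7/2) = -233/160

Δ: Δ0=-1/2, Δ1=7/3
row 1: diag=10, rhs=17; c'=3/10, d'=17/10
back: M1=17/10
M: M0=0, M1=17/10, M2=0
seg 0: a=-3, c=M0/2=0, d=(M1−M0)/(6·2)=17/120, b=Δ0−h0·(2M0+M1)/6=-16/15
seg 1: a=-4, c=M1/2=17/20, d=(M2−M1)/(6·3)=-17/180, b=Δ1−h1·(2M1+M2)/6=19/30
t_q=7/2 → seg 1, τ=3/2; S=-4+19/30·τ+17/20·τ²+-17/180·τ³=-233/160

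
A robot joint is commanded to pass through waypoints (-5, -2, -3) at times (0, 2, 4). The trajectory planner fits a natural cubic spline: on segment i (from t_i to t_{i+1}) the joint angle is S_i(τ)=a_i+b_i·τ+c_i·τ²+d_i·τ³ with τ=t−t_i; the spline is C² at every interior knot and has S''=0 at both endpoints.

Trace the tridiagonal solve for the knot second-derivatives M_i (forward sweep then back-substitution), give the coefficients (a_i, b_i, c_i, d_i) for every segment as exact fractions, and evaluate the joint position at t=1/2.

  seg 0: a=-5 b=2 c=0 d=-1/8
  seg 1: a=-2 b=1/2 c=-3/4 d=1/8
S(1/2) = -257/64

Δ: Δ0=3/2, Δ1=-1/2
row 1: diag=8, rhs=-12; c'=1/4, d'=-3/2
back: M1=-3/2
M: M0=0, M1=-3/2, M2=0
seg 0: a=-5, c=M0/2=0, d=(M1−M0)/(6·2)=-1/8, b=Δ0−h0·(2M0+M1)/6=2
seg 1: a=-2, c=M1/2=-3/4, d=(M2−M1)/(6·2)=1/8, b=Δ1−h1·(2M1+M2)/6=1/2
t_q=1/2 → seg 0, τ=1/2; S=-5+2·τ+0·τ²+-1/8·τ³=-257/64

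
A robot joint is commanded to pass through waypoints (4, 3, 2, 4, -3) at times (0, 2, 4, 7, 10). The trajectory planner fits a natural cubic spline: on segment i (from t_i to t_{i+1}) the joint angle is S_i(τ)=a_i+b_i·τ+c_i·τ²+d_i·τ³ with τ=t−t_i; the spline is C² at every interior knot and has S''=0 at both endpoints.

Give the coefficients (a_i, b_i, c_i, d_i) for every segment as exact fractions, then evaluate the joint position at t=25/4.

Δ: Δ0=-1/2, Δ1=-1/2, Δ2=2/3, Δ3=-7/3
row 1: diag=8, rhs=0; c'=1/4, d'=0
row 2: denom=10−2·1/4=19/2; d'=(7−2·0)/(19/2)=14/19
row 3: denom=12−3·6/19=210/19; d'=(-18−3·14/19)/(210/19)=-64/35
back: M3=-64/35
back: M2=14/19−6/19·-64/35=46/35
back: M1=0−1/4·46/35=-23/70
M: M0=0, M1=-23/70, M2=46/35, M3=-64/35, M4=0
seg 0: a=4, c=M0/2=0, d=(M1−M0)/(6·2)=-23/840, b=Δ0−h0·(2M0+M1)/6=-41/105
seg 1: a=3, c=M1/2=-23/140, d=(M2−M1)/(6·2)=23/168, b=Δ1−h1·(2M1+M2)/6=-151/210
seg 2: a=2, c=M2/2=23/35, d=(M3−M2)/(6·3)=-11/63, b=Δ2−h2·(2M2+M3)/6=4/15
seg 3: a=4, c=M3/2=-32/35, d=(M4−M3)/(6·3)=32/315, b=Δ3−h3·(2M3+M4)/6=-53/105
t_q=25/4 → seg 2, τ=9/4; S=2+4/15·τ+23/35·τ²+-11/63·τ³=8821/2240

  seg 0: a=4 b=-41/105 c=0 d=-23/840
  seg 1: a=3 b=-151/210 c=-23/140 d=23/168
  seg 2: a=2 b=4/15 c=23/35 d=-11/63
  seg 3: a=4 b=-53/105 c=-32/35 d=32/315
S(25/4) = 8821/2240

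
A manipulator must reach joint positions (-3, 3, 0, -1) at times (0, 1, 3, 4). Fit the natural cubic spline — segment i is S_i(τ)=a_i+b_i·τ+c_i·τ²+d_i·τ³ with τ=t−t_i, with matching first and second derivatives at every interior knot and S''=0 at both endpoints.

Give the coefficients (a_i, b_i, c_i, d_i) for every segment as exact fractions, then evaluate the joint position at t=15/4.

  seg 0: a=-3 b=119/16 c=0 d=-23/16
  seg 1: a=3 b=25/8 c=-69/16 d=1
  seg 2: a=0 b=-17/8 c=27/16 d=-9/16
S(15/4) = -903/1024

Δ: Δ0=6, Δ1=-3/2, Δ2=-1
row 1: diag=6, rhs=-45; c'=1/3, d'=-15/2
row 2: denom=6−2·1/3=16/3; d'=(3−2·-15/2)/(16/3)=27/8
back: M2=27/8
back: M1=-15/2−1/3·27/8=-69/8
M: M0=0, M1=-69/8, M2=27/8, M3=0
seg 0: a=-3, c=M0/2=0, d=(M1−M0)/(6·1)=-23/16, b=Δ0−h0·(2M0+M1)/6=119/16
seg 1: a=3, c=M1/2=-69/16, d=(M2−M1)/(6·2)=1, b=Δ1−h1·(2M1+M2)/6=25/8
seg 2: a=0, c=M2/2=27/16, d=(M3−M2)/(6·1)=-9/16, b=Δ2−h2·(2M2+M3)/6=-17/8
t_q=15/4 → seg 2, τ=3/4; S=0+-17/8·τ+27/16·τ²+-9/16·τ³=-903/1024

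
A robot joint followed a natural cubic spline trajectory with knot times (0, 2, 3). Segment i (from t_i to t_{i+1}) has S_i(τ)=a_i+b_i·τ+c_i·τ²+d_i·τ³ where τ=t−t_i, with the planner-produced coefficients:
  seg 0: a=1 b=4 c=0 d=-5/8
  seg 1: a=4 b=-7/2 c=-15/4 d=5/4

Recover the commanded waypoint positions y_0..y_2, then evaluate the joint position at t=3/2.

y_0 = S_0(0) = a_0 = 1
y_1 = S_1(0) = a_1 = 4
y_2 = S_1(1) = -2
t_q=3/2 is in segment 0 (τ=3/2); S_0(τ)=313/64

y_0=1 y_1=4 y_2=-2
S(3/2) = 313/64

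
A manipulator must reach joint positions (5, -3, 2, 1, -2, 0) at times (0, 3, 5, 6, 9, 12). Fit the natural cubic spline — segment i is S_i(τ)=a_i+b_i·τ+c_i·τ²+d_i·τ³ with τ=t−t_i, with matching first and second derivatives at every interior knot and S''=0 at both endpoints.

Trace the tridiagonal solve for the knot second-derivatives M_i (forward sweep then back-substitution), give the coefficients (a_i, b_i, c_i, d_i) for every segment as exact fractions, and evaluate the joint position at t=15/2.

Δ: Δ0=-8/3, Δ1=5/2, Δ2=-1, Δ3=-1, Δ4=2/3
row 1: diag=10, rhs=31; c'=1/5, d'=31/10
row 2: denom=6−2·1/5=28/5; d'=(-21−2·31/10)/(28/5)=-34/7
row 3: denom=8−1·5/28=219/28; d'=(0−1·-34/7)/(219/28)=136/219
row 4: denom=12−3·28/73=792/73; d'=(10−3·136/219)/(792/73)=3/4
back: M4=3/4
back: M3=136/219−28/73·3/4=1/3
back: M2=-34/7−5/28·1/3=-59/12
back: M1=31/10−1/5·-59/12=49/12
M: M0=0, M1=49/12, M2=-59/12, M3=1/3, M4=3/4, M5=0
seg 0: a=5, c=M0/2=0, d=(M1−M0)/(6·3)=49/216, b=Δ0−h0·(2M0+M1)/6=-113/24
seg 1: a=-3, c=M1/2=49/24, d=(M2−M1)/(6·2)=-3/4, b=Δ1−h1·(2M1+M2)/6=17/12
seg 2: a=2, c=M2/2=-59/24, d=(M3−M2)/(6·1)=7/8, b=Δ2−h2·(2M2+M3)/6=7/12
seg 3: a=1, c=M3/2=1/6, d=(M4−M3)/(6·3)=5/216, b=Δ3−h3·(2M3+M4)/6=-41/24
seg 4: a=-2, c=M4/2=3/8, d=(M5−M4)/(6·3)=-1/24, b=Δ4−h4·(2M4+M5)/6=-1/12
t_q=15/2 → seg 3, τ=3/2; S=1+-41/24·τ+1/6·τ²+5/216·τ³=-71/64

  seg 0: a=5 b=-113/24 c=0 d=49/216
  seg 1: a=-3 b=17/12 c=49/24 d=-3/4
  seg 2: a=2 b=7/12 c=-59/24 d=7/8
  seg 3: a=1 b=-41/24 c=1/6 d=5/216
  seg 4: a=-2 b=-1/12 c=3/8 d=-1/24
S(15/2) = -71/64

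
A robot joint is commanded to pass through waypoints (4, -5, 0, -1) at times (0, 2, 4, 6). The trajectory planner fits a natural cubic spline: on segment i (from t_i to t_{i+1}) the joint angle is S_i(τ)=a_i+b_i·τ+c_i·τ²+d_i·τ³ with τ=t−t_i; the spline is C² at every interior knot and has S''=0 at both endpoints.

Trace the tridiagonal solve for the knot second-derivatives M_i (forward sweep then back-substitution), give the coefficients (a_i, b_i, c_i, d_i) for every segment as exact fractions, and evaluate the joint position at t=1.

  seg 0: a=4 b=-197/30 c=0 d=31/60
  seg 1: a=-5 b=-11/30 c=31/10 d=-5/6
  seg 2: a=0 b=61/30 c=-19/10 d=19/60
S(1) = -41/20

Δ: Δ0=-9/2, Δ1=5/2, Δ2=-1/2
row 1: diag=8, rhs=42; c'=1/4, d'=21/4
row 2: denom=8−2·1/4=15/2; d'=(-18−2·21/4)/(15/2)=-19/5
back: M2=-19/5
back: M1=21/4−1/4·-19/5=31/5
M: M0=0, M1=31/5, M2=-19/5, M3=0
seg 0: a=4, c=M0/2=0, d=(M1−M0)/(6·2)=31/60, b=Δ0−h0·(2M0+M1)/6=-197/30
seg 1: a=-5, c=M1/2=31/10, d=(M2−M1)/(6·2)=-5/6, b=Δ1−h1·(2M1+M2)/6=-11/30
seg 2: a=0, c=M2/2=-19/10, d=(M3−M2)/(6·2)=19/60, b=Δ2−h2·(2M2+M3)/6=61/30
t_q=1 → seg 0, τ=1; S=4+-197/30·τ+0·τ²+31/60·τ³=-41/20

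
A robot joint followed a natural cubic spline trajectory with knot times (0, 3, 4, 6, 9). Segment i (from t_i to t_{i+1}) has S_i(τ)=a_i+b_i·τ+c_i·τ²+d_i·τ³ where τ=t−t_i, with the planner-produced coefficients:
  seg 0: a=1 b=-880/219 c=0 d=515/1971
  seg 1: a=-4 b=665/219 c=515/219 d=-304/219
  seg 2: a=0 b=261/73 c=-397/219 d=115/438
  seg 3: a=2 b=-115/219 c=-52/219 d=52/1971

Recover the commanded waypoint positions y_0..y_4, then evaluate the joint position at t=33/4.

y_0=1 y_1=-4 y_2=0 y_3=2 y_4=-1
S(33/4) = -97/1168

y_0 = S_0(0) = a_0 = 1
y_1 = S_1(0) = a_1 = -4
y_2 = S_2(0) = a_2 = 0
y_3 = S_3(0) = a_3 = 2
y_4 = S_3(3) = -1
t_q=33/4 is in segment 3 (τ=9/4); S_3(τ)=-97/1168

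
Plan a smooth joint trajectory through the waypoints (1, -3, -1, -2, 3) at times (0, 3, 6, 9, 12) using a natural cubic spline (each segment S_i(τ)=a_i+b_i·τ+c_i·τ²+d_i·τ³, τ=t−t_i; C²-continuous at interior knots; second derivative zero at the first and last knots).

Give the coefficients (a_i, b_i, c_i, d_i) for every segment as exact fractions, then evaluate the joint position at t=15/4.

Δ: Δ0=-4/3, Δ1=2/3, Δ2=-1/3, Δ3=5/3
row 1: diag=12, rhs=12; c'=1/4, d'=1
row 2: denom=12−3·1/4=45/4; d'=(-6−3·1)/(45/4)=-4/5
row 3: denom=12−3·4/15=56/5; d'=(12−3·-4/5)/(56/5)=9/7
back: M3=9/7
back: M2=-4/5−4/15·9/7=-8/7
back: M1=1−1/4·-8/7=9/7
M: M0=0, M1=9/7, M2=-8/7, M3=9/7, M4=0
seg 0: a=1, c=M0/2=0, d=(M1−M0)/(6·3)=1/14, b=Δ0−h0·(2M0+M1)/6=-83/42
seg 1: a=-3, c=M1/2=9/14, d=(M2−M1)/(6·3)=-17/126, b=Δ1−h1·(2M1+M2)/6=-1/21
seg 2: a=-1, c=M2/2=-4/7, d=(M3−M2)/(6·3)=17/126, b=Δ2−h2·(2M2+M3)/6=1/6
seg 3: a=-2, c=M3/2=9/14, d=(M4−M3)/(6·3)=-1/14, b=Δ3−h3·(2M3+M4)/6=8/21
t_q=15/4 → seg 1, τ=3/4; S=-3+-1/21·τ+9/14·τ²+-17/126·τ³=-2447/896

  seg 0: a=1 b=-83/42 c=0 d=1/14
  seg 1: a=-3 b=-1/21 c=9/14 d=-17/126
  seg 2: a=-1 b=1/6 c=-4/7 d=17/126
  seg 3: a=-2 b=8/21 c=9/14 d=-1/14
S(15/4) = -2447/896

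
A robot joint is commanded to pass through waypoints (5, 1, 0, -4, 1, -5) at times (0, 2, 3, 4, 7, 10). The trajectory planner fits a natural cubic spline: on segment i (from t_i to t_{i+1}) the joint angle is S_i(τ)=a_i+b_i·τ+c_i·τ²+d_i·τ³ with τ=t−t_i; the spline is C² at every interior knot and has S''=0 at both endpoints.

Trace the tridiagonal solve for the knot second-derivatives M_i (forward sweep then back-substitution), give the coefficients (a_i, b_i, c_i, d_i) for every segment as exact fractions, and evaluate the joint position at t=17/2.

Δ: Δ0=-2, Δ1=-1, Δ2=-4, Δ3=5/3, Δ4=-2
row 1: diag=6, rhs=6; c'=1/6, d'=1
row 2: denom=4−1·1/6=23/6; d'=(-18−1·1)/(23/6)=-114/23
row 3: denom=8−1·6/23=178/23; d'=(34−1·-114/23)/(178/23)=448/89
row 4: denom=12−3·69/178=1929/178; d'=(-22−3·448/89)/(1929/178)=-6604/1929
back: M4=-6604/1929
back: M3=448/89−69/178·-6604/1929=4090/643
back: M2=-114/23−6/23·4090/643=-4254/643
back: M1=1−1/6·-4254/643=1352/643
M: M0=0, M1=1352/643, M2=-4254/643, M3=4090/643, M4=-6604/1929, M5=0
seg 0: a=5, c=M0/2=0, d=(M1−M0)/(6·2)=338/1929, b=Δ0−h0·(2M0+M1)/6=-5210/1929
seg 1: a=1, c=M1/2=676/643, d=(M2−M1)/(6·1)=-2803/1929, b=Δ1−h1·(2M1+M2)/6=-1154/1929
seg 2: a=0, c=M2/2=-2127/643, d=(M3−M2)/(6·1)=4172/1929, b=Δ2−h2·(2M2+M3)/6=-5507/1929
seg 3: a=-4, c=M3/2=2045/643, d=(M4−M3)/(6·3)=-9437/17361, b=Δ3−h3·(2M3+M4)/6=-5753/1929
seg 4: a=1, c=M4/2=-3302/1929, d=(M5−M4)/(6·3)=3302/17361, b=Δ4−h4·(2M4+M5)/6=2746/1929
t_q=17/2 → seg 4, τ=3/2; S=1+2746/1929·τ+-3302/1929·τ²+3302/17361·τ³=-191/2572

  seg 0: a=5 b=-5210/1929 c=0 d=338/1929
  seg 1: a=1 b=-1154/1929 c=676/643 d=-2803/1929
  seg 2: a=0 b=-5507/1929 c=-2127/643 d=4172/1929
  seg 3: a=-4 b=-5753/1929 c=2045/643 d=-9437/17361
  seg 4: a=1 b=2746/1929 c=-3302/1929 d=3302/17361
S(17/2) = -191/2572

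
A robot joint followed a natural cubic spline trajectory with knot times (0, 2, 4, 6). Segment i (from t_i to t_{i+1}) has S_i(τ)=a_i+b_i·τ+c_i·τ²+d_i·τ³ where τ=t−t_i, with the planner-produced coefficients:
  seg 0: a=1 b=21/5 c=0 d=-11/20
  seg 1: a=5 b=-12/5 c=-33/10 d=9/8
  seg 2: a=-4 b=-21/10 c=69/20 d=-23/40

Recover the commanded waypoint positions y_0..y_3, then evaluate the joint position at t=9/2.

y_0 = S_0(0) = a_0 = 1
y_1 = S_1(0) = a_1 = 5
y_2 = S_2(0) = a_2 = -4
y_3 = S_2(2) = 1
t_q=9/2 is in segment 2 (τ=1/2); S_2(τ)=-1363/320

y_0=1 y_1=5 y_2=-4 y_3=1
S(9/2) = -1363/320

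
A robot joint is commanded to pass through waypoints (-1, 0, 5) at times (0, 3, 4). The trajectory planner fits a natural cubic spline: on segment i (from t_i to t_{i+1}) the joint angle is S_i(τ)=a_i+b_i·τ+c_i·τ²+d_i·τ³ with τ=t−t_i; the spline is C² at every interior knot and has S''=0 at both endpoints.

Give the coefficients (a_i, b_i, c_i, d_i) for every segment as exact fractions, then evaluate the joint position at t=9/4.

  seg 0: a=-1 b=-17/12 c=0 d=7/36
  seg 1: a=0 b=23/6 c=7/4 d=-7/12
S(9/4) = -505/256

Δ: Δ0=1/3, Δ1=5
row 1: diag=8, rhs=28; c'=1/8, d'=7/2
back: M1=7/2
M: M0=0, M1=7/2, M2=0
seg 0: a=-1, c=M0/2=0, d=(M1−M0)/(6·3)=7/36, b=Δ0−h0·(2M0+M1)/6=-17/12
seg 1: a=0, c=M1/2=7/4, d=(M2−M1)/(6·1)=-7/12, b=Δ1−h1·(2M1+M2)/6=23/6
t_q=9/4 → seg 0, τ=9/4; S=-1+-17/12·τ+0·τ²+7/36·τ³=-505/256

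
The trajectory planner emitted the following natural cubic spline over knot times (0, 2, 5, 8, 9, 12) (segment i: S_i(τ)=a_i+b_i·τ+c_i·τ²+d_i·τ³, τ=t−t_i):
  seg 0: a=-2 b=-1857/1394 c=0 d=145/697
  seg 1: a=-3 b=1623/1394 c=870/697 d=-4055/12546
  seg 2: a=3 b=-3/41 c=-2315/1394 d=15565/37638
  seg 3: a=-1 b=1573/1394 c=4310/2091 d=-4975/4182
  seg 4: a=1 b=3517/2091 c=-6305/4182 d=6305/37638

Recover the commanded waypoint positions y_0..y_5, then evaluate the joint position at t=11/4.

y_0 = S_0(0) = a_0 = -2
y_1 = S_1(0) = a_1 = -3
y_2 = S_2(0) = a_2 = 3
y_3 = S_3(0) = a_3 = -1
y_4 = S_4(0) = a_4 = 1
y_5 = S_4(3) = -3
t_q=11/4 is in segment 1 (τ=3/4); S_1(τ)=-139269/89216

y_0=-2 y_1=-3 y_2=3 y_3=-1 y_4=1 y_5=-3
S(11/4) = -139269/89216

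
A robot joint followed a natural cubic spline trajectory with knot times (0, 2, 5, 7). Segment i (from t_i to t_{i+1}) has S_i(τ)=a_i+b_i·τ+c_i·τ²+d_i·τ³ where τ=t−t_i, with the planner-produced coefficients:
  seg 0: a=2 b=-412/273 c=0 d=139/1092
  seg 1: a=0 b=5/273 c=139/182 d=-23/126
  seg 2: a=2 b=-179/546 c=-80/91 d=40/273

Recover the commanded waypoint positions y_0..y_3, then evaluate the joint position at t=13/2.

y_0=2 y_1=0 y_2=2 y_3=-1
S(13/2) = 9/364

y_0 = S_0(0) = a_0 = 2
y_1 = S_1(0) = a_1 = 0
y_2 = S_2(0) = a_2 = 2
y_3 = S_2(2) = -1
t_q=13/2 is in segment 2 (τ=3/2); S_2(τ)=9/364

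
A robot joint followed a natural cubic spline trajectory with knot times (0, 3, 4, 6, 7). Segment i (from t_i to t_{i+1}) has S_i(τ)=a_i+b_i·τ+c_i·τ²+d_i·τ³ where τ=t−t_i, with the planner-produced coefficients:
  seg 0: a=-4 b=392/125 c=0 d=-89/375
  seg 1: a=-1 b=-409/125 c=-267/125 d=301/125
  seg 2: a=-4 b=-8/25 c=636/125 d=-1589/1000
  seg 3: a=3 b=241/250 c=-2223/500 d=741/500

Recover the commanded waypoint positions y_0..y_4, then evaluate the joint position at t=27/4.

y_0 = S_0(0) = a_0 = -4
y_1 = S_1(0) = a_1 = -1
y_2 = S_2(0) = a_2 = -4
y_3 = S_3(0) = a_3 = 3
y_4 = S_3(1) = 1
t_q=27/4 is in segment 3 (τ=3/4); S_3(τ)=11823/6400

y_0=-4 y_1=-1 y_2=-4 y_3=3 y_4=1
S(27/4) = 11823/6400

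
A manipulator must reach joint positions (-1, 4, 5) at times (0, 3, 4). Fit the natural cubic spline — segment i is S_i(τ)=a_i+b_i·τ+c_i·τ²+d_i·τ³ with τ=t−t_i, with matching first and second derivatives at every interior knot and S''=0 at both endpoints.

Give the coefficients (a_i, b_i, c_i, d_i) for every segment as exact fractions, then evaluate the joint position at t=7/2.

  seg 0: a=-1 b=23/12 c=0 d=-1/36
  seg 1: a=4 b=7/6 c=-1/4 d=1/12
S(7/2) = 145/32

Δ: Δ0=5/3, Δ1=1
row 1: diag=8, rhs=-4; c'=1/8, d'=-1/2
back: M1=-1/2
M: M0=0, M1=-1/2, M2=0
seg 0: a=-1, c=M0/2=0, d=(M1−M0)/(6·3)=-1/36, b=Δ0−h0·(2M0+M1)/6=23/12
seg 1: a=4, c=M1/2=-1/4, d=(M2−M1)/(6·1)=1/12, b=Δ1−h1·(2M1+M2)/6=7/6
t_q=7/2 → seg 1, τ=1/2; S=4+7/6·τ+-1/4·τ²+1/12·τ³=145/32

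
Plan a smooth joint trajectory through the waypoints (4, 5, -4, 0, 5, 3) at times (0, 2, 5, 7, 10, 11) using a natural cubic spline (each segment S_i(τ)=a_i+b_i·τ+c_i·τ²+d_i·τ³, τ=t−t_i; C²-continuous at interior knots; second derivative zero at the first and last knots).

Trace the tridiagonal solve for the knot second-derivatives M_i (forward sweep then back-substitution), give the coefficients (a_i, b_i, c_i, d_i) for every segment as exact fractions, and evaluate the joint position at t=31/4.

  seg 0: a=4 b=19693/12282 c=0 d=-1694/6141
  seg 1: a=5 b=-20963/12282 c=-3388/2047 d=45101/110538
  seg 2: a=-4 b=-3814/6141 c=24773/12282 d=-8677/24564
  seg 3: a=0 b=6567/2047 c=-629/6141 d=-7579/55269
  seg 4: a=5 b=-2270/2047 c=-2736/2047 d=912/2047
S(31/4) = 300089/131008

Δ: Δ0=1/2, Δ1=-3, Δ2=2, Δ3=5/3, Δ4=-2
row 1: diag=10, rhs=-21; c'=3/10, d'=-21/10
row 2: denom=10−3·3/10=91/10; d'=(30−3·-21/10)/(91/10)=363/91
row 3: denom=10−2·20/91=870/91; d'=(-2−2·363/91)/(870/91)=-454/435
row 4: denom=8−3·91/290=2047/290; d'=(-22−3·-454/435)/(2047/290)=-5472/2047
back: M4=-5472/2047
back: M3=-454/435−91/290·-5472/2047=-1258/6141
back: M2=363/91−20/91·-1258/6141=24773/6141
back: M1=-21/10−3/10·24773/6141=-6776/2047
M: M0=0, M1=-6776/2047, M2=24773/6141, M3=-1258/6141, M4=-5472/2047, M5=0
seg 0: a=4, c=M0/2=0, d=(M1−M0)/(6·2)=-1694/6141, b=Δ0−h0·(2M0+M1)/6=19693/12282
seg 1: a=5, c=M1/2=-3388/2047, d=(M2−M1)/(6·3)=45101/110538, b=Δ1−h1·(2M1+M2)/6=-20963/12282
seg 2: a=-4, c=M2/2=24773/12282, d=(M3−M2)/(6·2)=-8677/24564, b=Δ2−h2·(2M2+M3)/6=-3814/6141
seg 3: a=0, c=M3/2=-629/6141, d=(M4−M3)/(6·3)=-7579/55269, b=Δ3−h3·(2M3+M4)/6=6567/2047
seg 4: a=5, c=M4/2=-2736/2047, d=(M5−M4)/(6·1)=912/2047, b=Δ4−h4·(2M4+M5)/6=-2270/2047
t_q=31/4 → seg 3, τ=3/4; S=0+6567/2047·τ+-629/6141·τ²+-7579/55269·τ³=300089/131008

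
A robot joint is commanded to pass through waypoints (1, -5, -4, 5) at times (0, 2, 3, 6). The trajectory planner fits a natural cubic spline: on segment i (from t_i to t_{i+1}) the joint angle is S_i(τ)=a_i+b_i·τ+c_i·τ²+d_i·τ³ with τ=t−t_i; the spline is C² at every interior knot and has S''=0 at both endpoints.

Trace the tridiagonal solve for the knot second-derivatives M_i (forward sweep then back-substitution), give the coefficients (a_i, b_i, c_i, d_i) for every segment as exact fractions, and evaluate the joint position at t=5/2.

Δ: Δ0=-3, Δ1=1, Δ2=3
row 1: diag=6, rhs=24; c'=1/6, d'=4
row 2: denom=8−1·1/6=47/6; d'=(12−1·4)/(47/6)=48/47
back: M2=48/47
back: M1=4−1/6·48/47=180/47
M: M0=0, M1=180/47, M2=48/47, M3=0
seg 0: a=1, c=M0/2=0, d=(M1−M0)/(6·2)=15/47, b=Δ0−h0·(2M0+M1)/6=-201/47
seg 1: a=-5, c=M1/2=90/47, d=(M2−M1)/(6·1)=-22/47, b=Δ1−h1·(2M1+M2)/6=-21/47
seg 2: a=-4, c=M2/2=24/47, d=(M3−M2)/(6·3)=-8/141, b=Δ2−h2·(2M2+M3)/6=93/47
t_q=5/2 → seg 1, τ=1/2; S=-5+-21/47·τ+90/47·τ²+-22/47·τ³=-903/188

  seg 0: a=1 b=-201/47 c=0 d=15/47
  seg 1: a=-5 b=-21/47 c=90/47 d=-22/47
  seg 2: a=-4 b=93/47 c=24/47 d=-8/141
S(5/2) = -903/188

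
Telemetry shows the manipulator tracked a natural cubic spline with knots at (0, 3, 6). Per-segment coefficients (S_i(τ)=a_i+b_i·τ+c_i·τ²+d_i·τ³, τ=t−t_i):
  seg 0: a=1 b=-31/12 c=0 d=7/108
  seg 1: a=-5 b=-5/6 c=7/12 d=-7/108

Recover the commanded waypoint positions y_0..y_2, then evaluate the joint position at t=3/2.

y_0=1 y_1=-5 y_2=-4
S(3/2) = -85/32

y_0 = S_0(0) = a_0 = 1
y_1 = S_1(0) = a_1 = -5
y_2 = S_1(3) = -4
t_q=3/2 is in segment 0 (τ=3/2); S_0(τ)=-85/32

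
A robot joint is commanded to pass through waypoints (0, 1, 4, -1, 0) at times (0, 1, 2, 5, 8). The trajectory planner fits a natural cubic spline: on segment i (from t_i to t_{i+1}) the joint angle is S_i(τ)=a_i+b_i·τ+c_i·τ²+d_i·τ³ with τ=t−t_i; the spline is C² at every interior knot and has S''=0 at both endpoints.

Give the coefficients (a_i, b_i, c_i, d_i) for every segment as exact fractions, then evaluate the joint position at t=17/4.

  seg 0: a=0 b=25/84 c=0 d=59/84
  seg 1: a=1 b=101/42 c=59/28 d=-127/84
  seg 2: a=4 b=25/12 c=-17/7 d=11/28
  seg 3: a=-1 b=-79/42 c=31/28 d=-31/252
S(17/4) = 1555/1792

Δ: Δ0=1, Δ1=3, Δ2=-5/3, Δ3=1/3
row 1: diag=4, rhs=12; c'=1/4, d'=3
row 2: denom=8−1·1/4=31/4; d'=(-28−1·3)/(31/4)=-4
row 3: denom=12−3·12/31=336/31; d'=(12−3·-4)/(336/31)=31/14
back: M3=31/14
back: M2=-4−12/31·31/14=-34/7
back: M1=3−1/4·-34/7=59/14
M: M0=0, M1=59/14, M2=-34/7, M3=31/14, M4=0
seg 0: a=0, c=M0/2=0, d=(M1−M0)/(6·1)=59/84, b=Δ0−h0·(2M0+M1)/6=25/84
seg 1: a=1, c=M1/2=59/28, d=(M2−M1)/(6·1)=-127/84, b=Δ1−h1·(2M1+M2)/6=101/42
seg 2: a=4, c=M2/2=-17/7, d=(M3−M2)/(6·3)=11/28, b=Δ2−h2·(2M2+M3)/6=25/12
seg 3: a=-1, c=M3/2=31/28, d=(M4−M3)/(6·3)=-31/252, b=Δ3−h3·(2M3+M4)/6=-79/42
t_q=17/4 → seg 2, τ=9/4; S=4+25/12·τ+-17/7·τ²+11/28·τ³=1555/1792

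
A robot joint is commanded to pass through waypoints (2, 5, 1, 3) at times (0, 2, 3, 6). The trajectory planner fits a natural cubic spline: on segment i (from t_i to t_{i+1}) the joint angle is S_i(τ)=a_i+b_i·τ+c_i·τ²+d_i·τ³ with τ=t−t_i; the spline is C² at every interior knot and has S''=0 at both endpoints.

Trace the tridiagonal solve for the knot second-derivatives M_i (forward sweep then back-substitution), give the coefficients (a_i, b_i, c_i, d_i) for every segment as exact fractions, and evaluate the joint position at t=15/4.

Δ: Δ0=3/2, Δ1=-4, Δ2=2/3
row 1: diag=6, rhs=-33; c'=1/6, d'=-11/2
row 2: denom=8−1·1/6=47/6; d'=(28−1·-11/2)/(47/6)=201/47
back: M2=201/47
back: M1=-11/2−1/6·201/47=-292/47
M: M0=0, M1=-292/47, M2=201/47, M3=0
seg 0: a=2, c=M0/2=0, d=(M1−M0)/(6·2)=-73/141, b=Δ0−h0·(2M0+M1)/6=1007/282
seg 1: a=5, c=M1/2=-146/47, d=(M2−M1)/(6·1)=493/282, b=Δ1−h1·(2M1+M2)/6=-745/282
seg 2: a=1, c=M2/2=201/94, d=(M3−M2)/(6·3)=-67/282, b=Δ2−h2·(2M2+M3)/6=-509/141
t_q=15/4 → seg 2, τ=3/4; S=1+-509/141·τ+201/94·τ²+-67/282·τ³=-3639/6016

  seg 0: a=2 b=1007/282 c=0 d=-73/141
  seg 1: a=5 b=-745/282 c=-146/47 d=493/282
  seg 2: a=1 b=-509/141 c=201/94 d=-67/282
S(15/4) = -3639/6016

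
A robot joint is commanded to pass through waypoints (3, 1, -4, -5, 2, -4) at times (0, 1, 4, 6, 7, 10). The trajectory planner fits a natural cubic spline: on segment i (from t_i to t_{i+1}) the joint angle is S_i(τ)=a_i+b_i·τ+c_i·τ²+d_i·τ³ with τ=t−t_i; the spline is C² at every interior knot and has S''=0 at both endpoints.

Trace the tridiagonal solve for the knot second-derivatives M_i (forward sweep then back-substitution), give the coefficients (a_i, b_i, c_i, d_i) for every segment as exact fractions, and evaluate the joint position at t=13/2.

Δ: Δ0=-2, Δ1=-5/3, Δ2=-1/2, Δ3=7, Δ4=-2
row 1: diag=8, rhs=2; c'=3/8, d'=1/4
row 2: denom=10−3·3/8=71/8; d'=(7−3·1/4)/(71/8)=50/71
row 3: denom=6−2·16/71=394/71; d'=(45−2·50/71)/(394/71)=3095/394
row 4: denom=8−1·71/394=3081/394; d'=(-54−1·3095/394)/(3081/394)=-24371/3081
back: M4=-24371/3081
back: M3=3095/394−71/394·-24371/3081=28594/3081
back: M2=50/71−16/71·28594/3081=-4274/3081
back: M1=1/4−3/8·-4274/3081=791/1027
M: M0=0, M1=791/1027, M2=-4274/3081, M3=28594/3081, M4=-24371/3081, M5=0
seg 0: a=3, c=M0/2=0, d=(M1−M0)/(6·1)=791/6162, b=Δ0−h0·(2M0+M1)/6=-13115/6162
seg 1: a=1, c=M1/2=791/2054, d=(M2−M1)/(6·3)=-6647/55458, b=Δ1−h1·(2M1+M2)/6=-5371/3081
seg 2: a=-4, c=M2/2=-2137/3081, d=(M3−M2)/(6·2)=913/1027, b=Δ2−h2·(2M2+M3)/6=-1265/474
seg 3: a=-5, c=M3/2=14297/3081, d=(M4−M3)/(6·1)=-5885/2054, b=Δ3−h3·(2M3+M4)/6=32195/6162
seg 4: a=2, c=M4/2=-24371/6162, d=(M5−M4)/(6·3)=24371/55458, b=Δ4−h4·(2M4+M5)/6=18209/3081
t_q=13/2 → seg 3, τ=1/2; S=-5+32195/6162·τ+14297/3081·τ²+-5885/2054·τ³=-78167/49296

  seg 0: a=3 b=-13115/6162 c=0 d=791/6162
  seg 1: a=1 b=-5371/3081 c=791/2054 d=-6647/55458
  seg 2: a=-4 b=-1265/474 c=-2137/3081 d=913/1027
  seg 3: a=-5 b=32195/6162 c=14297/3081 d=-5885/2054
  seg 4: a=2 b=18209/3081 c=-24371/6162 d=24371/55458
S(13/2) = -78167/49296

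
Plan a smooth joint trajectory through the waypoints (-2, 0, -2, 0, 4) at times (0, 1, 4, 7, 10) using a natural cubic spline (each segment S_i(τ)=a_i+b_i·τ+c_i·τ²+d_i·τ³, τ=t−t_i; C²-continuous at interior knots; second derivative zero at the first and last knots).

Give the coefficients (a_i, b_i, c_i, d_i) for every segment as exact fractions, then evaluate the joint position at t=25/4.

  seg 0: a=-2 b=391/162 c=0 d=-67/162
  seg 1: a=0 b=95/81 c=-67/54 d=305/1458
  seg 2: a=-2 b=-101/162 c=52/81 d=-103/1458
  seg 3: a=0 b=107/81 c=1/162 d=-1/1458
S(25/4) = -1103/1152

Δ: Δ0=2, Δ1=-2/3, Δ2=2/3, Δ3=4/3
row 1: diag=8, rhs=-16; c'=3/8, d'=-2
row 2: denom=12−3·3/8=87/8; d'=(8−3·-2)/(87/8)=112/87
row 3: denom=12−3·8/29=324/29; d'=(4−3·112/87)/(324/29)=1/81
back: M3=1/81
back: M2=112/87−8/29·1/81=104/81
back: M1=-2−3/8·104/81=-67/27
M: M0=0, M1=-67/27, M2=104/81, M3=1/81, M4=0
seg 0: a=-2, c=M0/2=0, d=(M1−M0)/(6·1)=-67/162, b=Δ0−h0·(2M0+M1)/6=391/162
seg 1: a=0, c=M1/2=-67/54, d=(M2−M1)/(6·3)=305/1458, b=Δ1−h1·(2M1+M2)/6=95/81
seg 2: a=-2, c=M2/2=52/81, d=(M3−M2)/(6·3)=-103/1458, b=Δ2−h2·(2M2+M3)/6=-101/162
seg 3: a=0, c=M3/2=1/162, d=(M4−M3)/(6·3)=-1/1458, b=Δ3−h3·(2M3+M4)/6=107/81
t_q=25/4 → seg 2, τ=9/4; S=-2+-101/162·τ+52/81·τ²+-103/1458·τ³=-1103/1152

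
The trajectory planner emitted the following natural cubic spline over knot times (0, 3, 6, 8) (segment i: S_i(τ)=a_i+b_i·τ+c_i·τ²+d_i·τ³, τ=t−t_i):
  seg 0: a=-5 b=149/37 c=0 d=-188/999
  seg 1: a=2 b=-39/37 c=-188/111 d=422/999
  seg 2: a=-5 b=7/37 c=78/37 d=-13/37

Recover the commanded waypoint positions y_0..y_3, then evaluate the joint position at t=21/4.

y_0 = S_0(0) = a_0 = -5
y_1 = S_1(0) = a_1 = 2
y_2 = S_2(0) = a_2 = -5
y_3 = S_2(2) = 1
t_q=21/4 is in segment 1 (τ=9/4); S_1(τ)=-4895/1184

y_0=-5 y_1=2 y_2=-5 y_3=1
S(21/4) = -4895/1184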